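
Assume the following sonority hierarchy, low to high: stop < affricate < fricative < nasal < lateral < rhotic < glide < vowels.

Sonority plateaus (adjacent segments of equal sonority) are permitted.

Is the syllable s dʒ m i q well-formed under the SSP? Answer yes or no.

no

Onset: /s/ is a fricative (sonority 3), /dʒ/ is an affricate (sonority 2), /m/ is a nasal (sonority 4); then the nucleus /i/ (sonority 8).
Onset profile 3-2-4-8 — does not rise throughout.
Coda: /q/ is a stop (sonority 1).
Coda profile 8-1 — falls from the nucleus.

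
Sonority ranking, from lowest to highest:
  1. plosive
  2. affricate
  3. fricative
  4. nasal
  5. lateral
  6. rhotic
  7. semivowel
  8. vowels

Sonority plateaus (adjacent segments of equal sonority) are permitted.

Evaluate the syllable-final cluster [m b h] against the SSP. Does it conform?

/m/ — nasal, sonority 4.
/b/ — plosive, sonority 1.
/h/ — fricative, sonority 3.
The profile is 4-1-3. Between /b/ (1) and /h/ (3) sonority does not fall, so the cluster violates the SSP.

no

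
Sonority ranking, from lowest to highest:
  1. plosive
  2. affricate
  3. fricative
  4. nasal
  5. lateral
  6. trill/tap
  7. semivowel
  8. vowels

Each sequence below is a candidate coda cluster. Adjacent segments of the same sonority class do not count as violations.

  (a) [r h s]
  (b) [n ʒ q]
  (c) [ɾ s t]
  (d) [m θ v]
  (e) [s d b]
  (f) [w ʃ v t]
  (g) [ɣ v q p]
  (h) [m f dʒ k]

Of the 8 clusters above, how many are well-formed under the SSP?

8

(a) 6-3-3 → obeys
(b) 4-3-1 → obeys
(c) 6-3-1 → obeys
(d) 4-3-3 → obeys
(e) 3-1-1 → obeys
(f) 7-3-3-1 → obeys
(g) 3-3-1-1 → obeys
(h) 4-3-2-1 → obeys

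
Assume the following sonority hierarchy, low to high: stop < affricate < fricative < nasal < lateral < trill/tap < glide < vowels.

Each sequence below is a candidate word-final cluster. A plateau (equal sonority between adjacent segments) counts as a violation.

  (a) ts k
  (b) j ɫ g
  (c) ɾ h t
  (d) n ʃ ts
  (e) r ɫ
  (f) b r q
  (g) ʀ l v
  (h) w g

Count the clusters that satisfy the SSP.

7

(a) sonority 2-1: well-formed.
(b) sonority 7-5-1: well-formed.
(c) sonority 6-3-1: well-formed.
(d) sonority 4-3-2: well-formed.
(e) sonority 6-5: well-formed.
(f) sonority 1-6-1: ill-formed.
(g) sonority 6-5-3: well-formed.
(h) sonority 7-1: well-formed.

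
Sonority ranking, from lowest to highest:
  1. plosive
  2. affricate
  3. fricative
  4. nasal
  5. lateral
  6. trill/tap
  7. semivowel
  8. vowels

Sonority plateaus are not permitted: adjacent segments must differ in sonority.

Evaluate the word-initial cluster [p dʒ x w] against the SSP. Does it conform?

yes

/p/: plosive = 1.
/dʒ/: affricate = 2.
/x/: fricative = 3.
/w/: semivowel = 7.
The profile 1-2-3-7 strictly rises, so the word-initial cluster satisfies the SSP.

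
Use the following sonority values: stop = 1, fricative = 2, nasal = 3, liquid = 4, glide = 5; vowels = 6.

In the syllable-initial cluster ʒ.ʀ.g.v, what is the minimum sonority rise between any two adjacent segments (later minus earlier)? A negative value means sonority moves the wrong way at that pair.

-3

/ʒ/ — fricative, sonority 2.
/ʀ/ — liquid, sonority 4.
/g/ — stop, sonority 1.
/v/ — fricative, sonority 2.
/ʒ/→/ʀ/: change +2.
/ʀ/→/g/: change -3.
/g/→/v/: change +1.
Minimum = -3.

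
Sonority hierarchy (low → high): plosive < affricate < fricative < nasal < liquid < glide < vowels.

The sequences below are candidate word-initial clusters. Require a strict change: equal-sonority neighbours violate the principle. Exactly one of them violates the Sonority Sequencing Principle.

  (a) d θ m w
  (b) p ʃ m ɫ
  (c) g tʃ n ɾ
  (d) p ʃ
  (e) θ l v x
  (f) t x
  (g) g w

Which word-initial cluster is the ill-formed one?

(a) d θ m w: profile 1-3-4-6 — obeys.
(b) p ʃ m ɫ: profile 1-3-4-5 — obeys.
(c) g tʃ n ɾ: profile 1-2-4-5 — obeys.
(d) p ʃ: profile 1-3 — obeys.
(e) θ l v x: profile 3-5-3-3 — violates.
(f) t x: profile 1-3 — obeys.
(g) g w: profile 1-6 — obeys.

e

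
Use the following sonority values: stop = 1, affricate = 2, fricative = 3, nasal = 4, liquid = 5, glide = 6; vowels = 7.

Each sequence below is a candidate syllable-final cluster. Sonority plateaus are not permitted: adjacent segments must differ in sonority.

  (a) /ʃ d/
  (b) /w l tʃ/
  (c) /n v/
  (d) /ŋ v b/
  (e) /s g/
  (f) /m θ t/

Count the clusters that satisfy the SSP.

(a) sonority 3-1: well-formed.
(b) sonority 6-5-2: well-formed.
(c) sonority 4-3: well-formed.
(d) sonority 4-3-1: well-formed.
(e) sonority 3-1: well-formed.
(f) sonority 4-3-1: well-formed.

6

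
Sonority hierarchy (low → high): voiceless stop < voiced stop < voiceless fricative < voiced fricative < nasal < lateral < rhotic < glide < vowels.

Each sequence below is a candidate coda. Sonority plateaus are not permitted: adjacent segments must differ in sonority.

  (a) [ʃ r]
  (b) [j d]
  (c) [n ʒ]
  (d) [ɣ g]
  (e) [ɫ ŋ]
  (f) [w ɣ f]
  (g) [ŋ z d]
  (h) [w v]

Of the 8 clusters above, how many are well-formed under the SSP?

7

(a) 3-7 → violates
(b) 8-2 → obeys
(c) 5-4 → obeys
(d) 4-2 → obeys
(e) 6-5 → obeys
(f) 8-4-3 → obeys
(g) 5-4-2 → obeys
(h) 8-4 → obeys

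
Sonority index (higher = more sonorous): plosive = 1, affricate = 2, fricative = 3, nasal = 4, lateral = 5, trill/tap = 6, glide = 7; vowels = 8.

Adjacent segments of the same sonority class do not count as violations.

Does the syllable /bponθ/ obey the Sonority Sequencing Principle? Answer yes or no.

yes

Onset: /b/ is a plosive (sonority 1), /p/ is a plosive (sonority 1); then the nucleus /o/ (sonority 8).
Onset profile 1-1-8 — rises to the nucleus.
Coda: /n/ is a nasal (sonority 4), /θ/ is a fricative (sonority 3).
Coda profile 8-4-3 — falls from the nucleus.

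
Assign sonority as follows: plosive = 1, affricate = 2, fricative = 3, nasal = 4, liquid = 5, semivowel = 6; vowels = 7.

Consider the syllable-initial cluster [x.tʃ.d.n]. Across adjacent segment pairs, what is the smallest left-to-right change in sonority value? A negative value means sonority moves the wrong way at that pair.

-1

/x/ is a fricative (sonority 3).
/tʃ/ is an affricate (sonority 2).
/d/ is a plosive (sonority 1).
/n/ is a nasal (sonority 4).
/x/→/tʃ/: change -1.
/tʃ/→/d/: change -1.
/d/→/n/: change +3.
Minimum = -1.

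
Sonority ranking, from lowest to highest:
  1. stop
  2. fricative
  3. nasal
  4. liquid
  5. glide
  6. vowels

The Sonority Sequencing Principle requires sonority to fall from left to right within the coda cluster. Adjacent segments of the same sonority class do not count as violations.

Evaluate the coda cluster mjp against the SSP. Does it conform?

no

/m/: nasal = 3.
/j/: glide = 5.
/p/: stop = 1.
The profile is 3-5-1. Between /m/ (3) and /j/ (5) sonority does not fall, so the cluster violates the SSP.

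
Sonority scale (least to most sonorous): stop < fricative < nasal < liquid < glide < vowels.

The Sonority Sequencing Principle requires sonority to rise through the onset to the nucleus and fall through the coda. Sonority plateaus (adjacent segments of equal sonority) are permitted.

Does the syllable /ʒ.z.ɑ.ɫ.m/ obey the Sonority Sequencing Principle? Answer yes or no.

yes

Onset: /ʒ/ is a fricative (sonority 2), /z/ is a fricative (sonority 2); then the nucleus /ɑ/ (sonority 6).
Onset profile 2-2-6 — rises to the nucleus.
Coda: /ɫ/ is a liquid (sonority 4), /m/ is a nasal (sonority 3).
Coda profile 6-4-3 — falls from the nucleus.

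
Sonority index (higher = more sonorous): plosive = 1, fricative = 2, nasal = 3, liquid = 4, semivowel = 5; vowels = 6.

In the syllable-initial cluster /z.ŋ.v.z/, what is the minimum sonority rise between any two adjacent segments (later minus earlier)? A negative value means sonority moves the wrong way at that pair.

-1

/z/ — fricative, sonority 2.
/ŋ/ — nasal, sonority 3.
/v/ — fricative, sonority 2.
/z/ — fricative, sonority 2.
/z/→/ŋ/: change +1.
/ŋ/→/v/: change -1.
/v/→/z/: change +0.
Minimum = -1.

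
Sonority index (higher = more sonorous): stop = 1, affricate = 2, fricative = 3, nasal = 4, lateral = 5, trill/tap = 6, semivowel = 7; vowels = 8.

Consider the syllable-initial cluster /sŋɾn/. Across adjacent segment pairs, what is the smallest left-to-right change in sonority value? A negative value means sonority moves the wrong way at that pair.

-2

/s/ — fricative, sonority 3.
/ŋ/ — nasal, sonority 4.
/ɾ/ — trill/tap, sonority 6.
/n/ — nasal, sonority 4.
/s/→/ŋ/: change +1.
/ŋ/→/ɾ/: change +2.
/ɾ/→/n/: change -2.
Minimum = -2.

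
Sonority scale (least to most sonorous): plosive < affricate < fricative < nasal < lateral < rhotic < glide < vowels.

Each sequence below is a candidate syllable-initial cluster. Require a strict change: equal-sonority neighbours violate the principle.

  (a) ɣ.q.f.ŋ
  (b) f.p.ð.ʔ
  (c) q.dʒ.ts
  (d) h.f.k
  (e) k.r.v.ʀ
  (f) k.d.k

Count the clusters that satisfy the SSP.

0

(a) ɣ.q.f.ŋ: profile 3-1-3-4 — violates.
(b) f.p.ð.ʔ: profile 3-1-3-1 — violates.
(c) q.dʒ.ts: profile 1-2-2 — violates.
(d) h.f.k: profile 3-3-1 — violates.
(e) k.r.v.ʀ: profile 1-6-3-6 — violates.
(f) k.d.k: profile 1-1-1 — violates.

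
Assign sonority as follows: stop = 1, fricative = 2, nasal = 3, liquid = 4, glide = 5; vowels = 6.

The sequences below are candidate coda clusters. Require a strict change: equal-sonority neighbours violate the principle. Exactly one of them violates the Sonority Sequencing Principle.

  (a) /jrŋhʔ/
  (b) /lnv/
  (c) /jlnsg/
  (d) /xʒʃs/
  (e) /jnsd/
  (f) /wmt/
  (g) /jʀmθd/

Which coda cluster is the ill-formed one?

(a) 5-4-3-2-1 → obeys
(b) 4-3-2 → obeys
(c) 5-4-3-2-1 → obeys
(d) 2-2-2-2 → violates
(e) 5-3-2-1 → obeys
(f) 5-3-1 → obeys
(g) 5-4-3-2-1 → obeys

d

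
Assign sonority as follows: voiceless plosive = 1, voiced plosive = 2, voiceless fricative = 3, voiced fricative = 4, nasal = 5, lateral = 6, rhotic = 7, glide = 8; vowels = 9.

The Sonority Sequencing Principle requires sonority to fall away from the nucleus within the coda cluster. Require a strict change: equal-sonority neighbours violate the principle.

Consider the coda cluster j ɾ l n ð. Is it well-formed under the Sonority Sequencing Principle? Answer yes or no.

yes

/j/ — glide, sonority 8.
/ɾ/ — rhotic, sonority 7.
/l/ — lateral, sonority 6.
/n/ — nasal, sonority 5.
/ð/ — voiced fricative, sonority 4.
The profile 8-7-6-5-4 strictly falls, so the coda cluster satisfies the SSP.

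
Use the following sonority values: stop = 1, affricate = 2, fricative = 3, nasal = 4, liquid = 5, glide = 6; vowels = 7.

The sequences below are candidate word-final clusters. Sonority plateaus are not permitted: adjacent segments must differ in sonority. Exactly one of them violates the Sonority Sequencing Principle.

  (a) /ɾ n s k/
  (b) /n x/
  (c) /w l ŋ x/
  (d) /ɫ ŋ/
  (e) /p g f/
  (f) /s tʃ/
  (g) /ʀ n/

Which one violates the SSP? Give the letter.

e

(a) /ɾ n s k/: profile 5-4-3-1 — obeys.
(b) /n x/: profile 4-3 — obeys.
(c) /w l ŋ x/: profile 6-5-4-3 — obeys.
(d) /ɫ ŋ/: profile 5-4 — obeys.
(e) /p g f/: profile 1-1-3 — violates.
(f) /s tʃ/: profile 3-2 — obeys.
(g) /ʀ n/: profile 5-4 — obeys.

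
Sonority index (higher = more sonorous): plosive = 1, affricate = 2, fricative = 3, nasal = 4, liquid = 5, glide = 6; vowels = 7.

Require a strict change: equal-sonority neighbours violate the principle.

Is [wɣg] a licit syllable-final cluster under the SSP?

/w/ — glide, sonority 6.
/ɣ/ — fricative, sonority 3.
/g/ — plosive, sonority 1.
The profile 6-3-1 strictly falls, so the syllable-final cluster satisfies the SSP.

yes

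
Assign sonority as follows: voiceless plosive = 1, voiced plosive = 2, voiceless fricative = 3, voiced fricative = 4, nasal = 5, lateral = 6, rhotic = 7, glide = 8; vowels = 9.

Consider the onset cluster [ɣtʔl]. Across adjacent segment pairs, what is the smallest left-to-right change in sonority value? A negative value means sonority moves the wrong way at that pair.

-3

/ɣ/ is a voiced fricative (sonority 4).
/t/ is a voiceless plosive (sonority 1).
/ʔ/ is a voiceless plosive (sonority 1).
/l/ is a lateral (sonority 6).
/ɣ/→/t/: change -3.
/t/→/ʔ/: change +0.
/ʔ/→/l/: change +5.
Minimum = -3.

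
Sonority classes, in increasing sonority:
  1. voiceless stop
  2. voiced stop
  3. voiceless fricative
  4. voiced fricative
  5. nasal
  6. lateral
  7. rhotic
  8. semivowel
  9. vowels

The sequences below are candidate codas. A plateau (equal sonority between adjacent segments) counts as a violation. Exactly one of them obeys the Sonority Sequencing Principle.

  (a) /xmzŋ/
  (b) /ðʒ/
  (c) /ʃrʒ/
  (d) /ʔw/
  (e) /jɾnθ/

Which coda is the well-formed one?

(a) sonority 3-5-4-5: ill-formed.
(b) sonority 4-4: ill-formed.
(c) sonority 3-7-4: ill-formed.
(d) sonority 1-8: ill-formed.
(e) sonority 8-7-5-3: well-formed.

e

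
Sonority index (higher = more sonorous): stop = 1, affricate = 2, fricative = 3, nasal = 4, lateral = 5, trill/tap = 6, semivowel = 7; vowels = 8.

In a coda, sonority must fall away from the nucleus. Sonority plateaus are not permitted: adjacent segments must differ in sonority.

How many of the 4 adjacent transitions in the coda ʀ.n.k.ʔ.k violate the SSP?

2

/ʀ/ — trill/tap, sonority 6.
/n/ — nasal, sonority 4.
/k/ — stop, sonority 1.
/ʔ/ — stop, sonority 1.
/k/ — stop, sonority 1.
/ʀ/→/n/: 6→4 (falls) — ok.
/n/→/k/: 4→1 (falls) — ok.
/k/→/ʔ/: 1→1 (plateau) — violation.
/ʔ/→/k/: 1→1 (plateau) — violation.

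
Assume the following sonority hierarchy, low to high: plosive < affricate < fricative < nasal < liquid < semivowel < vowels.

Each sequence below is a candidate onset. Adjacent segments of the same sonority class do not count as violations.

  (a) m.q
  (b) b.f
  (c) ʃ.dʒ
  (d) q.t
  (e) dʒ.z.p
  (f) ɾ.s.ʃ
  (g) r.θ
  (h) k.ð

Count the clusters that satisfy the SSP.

(a) sonority 4-1: ill-formed.
(b) sonority 1-3: well-formed.
(c) sonority 3-2: ill-formed.
(d) sonority 1-1: well-formed.
(e) sonority 2-3-1: ill-formed.
(f) sonority 5-3-3: ill-formed.
(g) sonority 5-3: ill-formed.
(h) sonority 1-3: well-formed.

3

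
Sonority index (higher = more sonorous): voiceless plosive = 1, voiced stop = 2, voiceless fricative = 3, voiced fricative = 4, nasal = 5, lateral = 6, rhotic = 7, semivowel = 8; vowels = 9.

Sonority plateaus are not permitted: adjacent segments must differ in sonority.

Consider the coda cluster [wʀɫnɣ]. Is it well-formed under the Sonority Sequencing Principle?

/w/ is a semivowel (sonority 8).
/ʀ/ is a rhotic (sonority 7).
/ɫ/ is a lateral (sonority 6).
/n/ is a nasal (sonority 5).
/ɣ/ is a voiced fricative (sonority 4).
The profile 8-7-6-5-4 strictly falls, so the coda cluster satisfies the SSP.

yes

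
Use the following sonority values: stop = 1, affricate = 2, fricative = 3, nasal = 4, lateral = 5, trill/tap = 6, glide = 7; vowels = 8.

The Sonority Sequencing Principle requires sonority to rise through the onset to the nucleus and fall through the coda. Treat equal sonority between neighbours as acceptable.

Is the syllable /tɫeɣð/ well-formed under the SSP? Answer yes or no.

yes

Onset: /t/ is a stop (sonority 1), /ɫ/ is a lateral (sonority 5); then the nucleus /e/ (sonority 8).
Onset profile 1-5-8 — rises to the nucleus.
Coda: /ɣ/ is a fricative (sonority 3), /ð/ is a fricative (sonority 3).
Coda profile 8-3-3 — falls from the nucleus.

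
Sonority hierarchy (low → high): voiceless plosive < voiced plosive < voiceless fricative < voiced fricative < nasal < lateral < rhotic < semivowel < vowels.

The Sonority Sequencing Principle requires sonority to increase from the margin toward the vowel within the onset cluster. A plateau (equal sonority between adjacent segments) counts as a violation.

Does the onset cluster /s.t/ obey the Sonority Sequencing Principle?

no

/s/ is a voiceless fricative (sonority 3).
/t/ is a voiceless plosive (sonority 1).
The profile is 3-1. Between /s/ (3) and /t/ (1) sonority does not rise, so the cluster violates the SSP.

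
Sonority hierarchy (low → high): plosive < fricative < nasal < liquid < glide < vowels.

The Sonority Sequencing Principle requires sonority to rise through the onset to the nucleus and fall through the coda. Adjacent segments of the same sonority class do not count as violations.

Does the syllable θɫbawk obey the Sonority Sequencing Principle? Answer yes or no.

no

Onset: /θ/ is a fricative (sonority 2), /ɫ/ is a liquid (sonority 4), /b/ is a plosive (sonority 1); then the nucleus /a/ (sonority 6).
Onset profile 2-4-1-6 — does not rise throughout.
Coda: /w/ is a glide (sonority 5), /k/ is a plosive (sonority 1).
Coda profile 6-5-1 — falls from the nucleus.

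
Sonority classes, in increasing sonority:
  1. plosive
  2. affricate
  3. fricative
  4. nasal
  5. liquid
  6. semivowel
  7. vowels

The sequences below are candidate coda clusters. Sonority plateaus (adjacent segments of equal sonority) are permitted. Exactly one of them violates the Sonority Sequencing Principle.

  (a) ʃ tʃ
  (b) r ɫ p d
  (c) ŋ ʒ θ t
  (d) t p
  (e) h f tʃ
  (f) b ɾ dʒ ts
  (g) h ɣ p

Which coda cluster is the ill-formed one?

(a) sonority 3-2: well-formed.
(b) sonority 5-5-1-1: well-formed.
(c) sonority 4-3-3-1: well-formed.
(d) sonority 1-1: well-formed.
(e) sonority 3-3-2: well-formed.
(f) sonority 1-5-2-2: ill-formed.
(g) sonority 3-3-1: well-formed.

f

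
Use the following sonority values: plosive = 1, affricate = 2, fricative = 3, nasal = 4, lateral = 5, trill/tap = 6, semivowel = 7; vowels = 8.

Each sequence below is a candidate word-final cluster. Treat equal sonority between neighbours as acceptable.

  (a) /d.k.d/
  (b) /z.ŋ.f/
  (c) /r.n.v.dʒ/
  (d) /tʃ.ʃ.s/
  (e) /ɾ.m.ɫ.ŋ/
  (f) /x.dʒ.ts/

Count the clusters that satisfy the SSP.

3

(a) /d.k.d/: profile 1-1-1 — obeys.
(b) /z.ŋ.f/: profile 3-4-3 — violates.
(c) /r.n.v.dʒ/: profile 6-4-3-2 — obeys.
(d) /tʃ.ʃ.s/: profile 2-3-3 — violates.
(e) /ɾ.m.ɫ.ŋ/: profile 6-4-5-4 — violates.
(f) /x.dʒ.ts/: profile 3-2-2 — obeys.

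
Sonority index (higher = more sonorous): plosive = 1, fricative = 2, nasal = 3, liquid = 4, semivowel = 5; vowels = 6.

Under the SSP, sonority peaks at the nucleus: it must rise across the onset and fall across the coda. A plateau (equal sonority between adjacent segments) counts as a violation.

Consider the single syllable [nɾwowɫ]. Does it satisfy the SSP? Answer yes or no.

yes

Onset: /n/ is a nasal (sonority 3), /ɾ/ is a liquid (sonority 4), /w/ is a semivowel (sonority 5); then the nucleus /o/ (sonority 6).
Onset profile 3-4-5-6 — rises to the nucleus.
Coda: /w/ is a semivowel (sonority 5), /ɫ/ is a liquid (sonority 4).
Coda profile 6-5-4 — falls from the nucleus.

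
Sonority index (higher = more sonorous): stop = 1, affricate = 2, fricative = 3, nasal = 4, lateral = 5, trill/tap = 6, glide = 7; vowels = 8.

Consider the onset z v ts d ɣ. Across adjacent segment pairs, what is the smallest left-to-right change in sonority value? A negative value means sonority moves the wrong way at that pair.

/z/ — fricative, sonority 3.
/v/ — fricative, sonority 3.
/ts/ — affricate, sonority 2.
/d/ — stop, sonority 1.
/ɣ/ — fricative, sonority 3.
/z/→/v/: change +0.
/v/→/ts/: change -1.
/ts/→/d/: change -1.
/d/→/ɣ/: change +2.
Minimum = -1.

-1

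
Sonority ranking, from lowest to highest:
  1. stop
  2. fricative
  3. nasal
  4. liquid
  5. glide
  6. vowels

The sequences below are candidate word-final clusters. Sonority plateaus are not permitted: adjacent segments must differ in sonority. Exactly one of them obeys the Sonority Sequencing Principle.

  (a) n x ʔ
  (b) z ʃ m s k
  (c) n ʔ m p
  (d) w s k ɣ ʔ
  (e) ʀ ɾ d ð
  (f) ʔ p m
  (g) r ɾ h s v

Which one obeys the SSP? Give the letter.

a

(a) n x ʔ: profile 3-2-1 — obeys.
(b) z ʃ m s k: profile 2-2-3-2-1 — violates.
(c) n ʔ m p: profile 3-1-3-1 — violates.
(d) w s k ɣ ʔ: profile 5-2-1-2-1 — violates.
(e) ʀ ɾ d ð: profile 4-4-1-2 — violates.
(f) ʔ p m: profile 1-1-3 — violates.
(g) r ɾ h s v: profile 4-4-2-2-2 — violates.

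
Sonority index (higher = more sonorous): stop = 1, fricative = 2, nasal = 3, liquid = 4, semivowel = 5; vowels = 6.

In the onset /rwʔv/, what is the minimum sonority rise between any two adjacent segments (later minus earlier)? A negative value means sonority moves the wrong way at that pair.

/r/ is a liquid (sonority 4).
/w/ is a semivowel (sonority 5).
/ʔ/ is a stop (sonority 1).
/v/ is a fricative (sonority 2).
/r/→/w/: change +1.
/w/→/ʔ/: change -4.
/ʔ/→/v/: change +1.
Minimum = -4.

-4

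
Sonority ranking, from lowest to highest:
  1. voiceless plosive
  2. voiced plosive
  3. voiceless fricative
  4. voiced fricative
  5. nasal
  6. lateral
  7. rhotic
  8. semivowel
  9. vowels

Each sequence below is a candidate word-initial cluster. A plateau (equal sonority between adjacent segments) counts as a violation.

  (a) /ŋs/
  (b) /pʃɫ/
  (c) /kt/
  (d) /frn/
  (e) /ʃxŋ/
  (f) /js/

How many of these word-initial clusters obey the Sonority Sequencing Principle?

1

(a) 5-3 → violates
(b) 1-3-6 → obeys
(c) 1-1 → violates
(d) 3-7-5 → violates
(e) 3-3-5 → violates
(f) 8-3 → violates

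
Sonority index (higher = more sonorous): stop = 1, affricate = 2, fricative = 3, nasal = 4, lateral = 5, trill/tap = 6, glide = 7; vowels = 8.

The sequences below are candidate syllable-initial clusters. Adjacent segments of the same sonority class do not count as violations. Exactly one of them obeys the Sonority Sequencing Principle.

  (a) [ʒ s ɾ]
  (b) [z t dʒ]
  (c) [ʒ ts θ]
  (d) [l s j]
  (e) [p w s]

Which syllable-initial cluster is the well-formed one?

a

(a) sonority 3-3-6: well-formed.
(b) sonority 3-1-2: ill-formed.
(c) sonority 3-2-3: ill-formed.
(d) sonority 5-3-7: ill-formed.
(e) sonority 1-7-3: ill-formed.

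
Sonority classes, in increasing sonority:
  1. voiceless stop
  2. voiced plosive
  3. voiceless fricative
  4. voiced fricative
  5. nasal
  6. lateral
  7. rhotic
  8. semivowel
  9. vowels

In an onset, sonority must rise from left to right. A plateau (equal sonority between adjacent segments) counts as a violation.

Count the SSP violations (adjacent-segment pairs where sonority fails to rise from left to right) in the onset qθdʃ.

/q/ — voiceless stop, sonority 1.
/θ/ — voiceless fricative, sonority 3.
/d/ — voiced plosive, sonority 2.
/ʃ/ — voiceless fricative, sonority 3.
/q/→/θ/: 1→3 (rises) — ok.
/θ/→/d/: 3→2 (does not rise) — violation.
/d/→/ʃ/: 2→3 (rises) — ok.

1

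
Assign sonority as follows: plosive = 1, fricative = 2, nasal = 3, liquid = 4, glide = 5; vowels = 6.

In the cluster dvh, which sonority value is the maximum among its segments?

2

/d/ — plosive, sonority 1.
/v/ — fricative, sonority 2.
/h/ — fricative, sonority 2.
The maximum is 2.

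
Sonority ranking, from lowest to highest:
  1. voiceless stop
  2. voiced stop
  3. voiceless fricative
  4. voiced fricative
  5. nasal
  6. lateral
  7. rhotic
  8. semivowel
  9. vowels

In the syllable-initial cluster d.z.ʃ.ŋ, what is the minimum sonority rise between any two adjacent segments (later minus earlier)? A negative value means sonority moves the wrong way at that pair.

/d/ is a voiced stop (sonority 2).
/z/ is a voiced fricative (sonority 4).
/ʃ/ is a voiceless fricative (sonority 3).
/ŋ/ is a nasal (sonority 5).
/d/→/z/: change +2.
/z/→/ʃ/: change -1.
/ʃ/→/ŋ/: change +2.
Minimum = -1.

-1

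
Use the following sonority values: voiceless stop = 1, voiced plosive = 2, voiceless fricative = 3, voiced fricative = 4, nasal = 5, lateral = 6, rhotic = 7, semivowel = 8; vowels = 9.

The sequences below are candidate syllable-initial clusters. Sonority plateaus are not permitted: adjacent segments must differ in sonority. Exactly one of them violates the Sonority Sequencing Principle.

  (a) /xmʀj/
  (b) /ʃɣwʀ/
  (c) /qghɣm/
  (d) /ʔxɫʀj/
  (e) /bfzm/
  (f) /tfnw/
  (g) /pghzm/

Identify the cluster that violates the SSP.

(a) 3-5-7-8 → obeys
(b) 3-4-8-7 → violates
(c) 1-2-3-4-5 → obeys
(d) 1-3-6-7-8 → obeys
(e) 2-3-4-5 → obeys
(f) 1-3-5-8 → obeys
(g) 1-2-3-4-5 → obeys

b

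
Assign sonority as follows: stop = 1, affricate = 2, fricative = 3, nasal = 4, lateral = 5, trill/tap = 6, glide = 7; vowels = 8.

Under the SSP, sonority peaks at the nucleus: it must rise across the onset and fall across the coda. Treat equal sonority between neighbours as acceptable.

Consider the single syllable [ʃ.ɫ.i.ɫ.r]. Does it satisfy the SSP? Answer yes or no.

Onset: /ʃ/ is a fricative (sonority 3), /ɫ/ is a lateral (sonority 5); then the nucleus /i/ (sonority 8).
Onset profile 3-5-8 — rises to the nucleus.
Coda: /ɫ/ is a lateral (sonority 5), /r/ is a trill/tap (sonority 6).
Coda profile 8-5-6 — does not fall throughout.

no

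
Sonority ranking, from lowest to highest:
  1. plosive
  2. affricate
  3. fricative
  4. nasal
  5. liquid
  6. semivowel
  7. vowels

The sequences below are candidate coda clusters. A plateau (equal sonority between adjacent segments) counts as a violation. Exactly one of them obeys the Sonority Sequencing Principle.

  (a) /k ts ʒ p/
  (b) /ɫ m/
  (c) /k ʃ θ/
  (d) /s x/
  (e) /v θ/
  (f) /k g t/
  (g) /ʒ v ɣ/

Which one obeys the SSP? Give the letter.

(a) 1-2-3-1 → violates
(b) 5-4 → obeys
(c) 1-3-3 → violates
(d) 3-3 → violates
(e) 3-3 → violates
(f) 1-1-1 → violates
(g) 3-3-3 → violates

b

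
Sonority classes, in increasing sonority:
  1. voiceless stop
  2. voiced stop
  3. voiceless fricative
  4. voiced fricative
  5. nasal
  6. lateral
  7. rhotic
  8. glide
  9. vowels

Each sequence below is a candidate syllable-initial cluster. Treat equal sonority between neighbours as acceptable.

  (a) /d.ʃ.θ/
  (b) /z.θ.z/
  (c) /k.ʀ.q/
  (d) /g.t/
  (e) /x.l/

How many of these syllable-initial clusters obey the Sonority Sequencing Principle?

(a) 2-3-3 → obeys
(b) 4-3-4 → violates
(c) 1-7-1 → violates
(d) 2-1 → violates
(e) 3-6 → obeys

2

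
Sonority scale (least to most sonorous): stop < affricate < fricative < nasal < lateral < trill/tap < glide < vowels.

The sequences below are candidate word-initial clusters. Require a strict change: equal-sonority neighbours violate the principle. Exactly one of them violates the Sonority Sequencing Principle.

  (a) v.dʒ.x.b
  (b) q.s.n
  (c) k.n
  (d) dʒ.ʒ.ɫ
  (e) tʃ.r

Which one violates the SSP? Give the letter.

a

(a) sonority 3-2-3-1: ill-formed.
(b) sonority 1-3-4: well-formed.
(c) sonority 1-4: well-formed.
(d) sonority 2-3-5: well-formed.
(e) sonority 2-6: well-formed.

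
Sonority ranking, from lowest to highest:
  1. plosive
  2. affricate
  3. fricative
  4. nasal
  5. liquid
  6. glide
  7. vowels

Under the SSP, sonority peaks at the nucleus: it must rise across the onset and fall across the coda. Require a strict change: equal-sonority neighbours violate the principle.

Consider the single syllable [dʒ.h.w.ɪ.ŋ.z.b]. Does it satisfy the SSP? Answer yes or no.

Onset: /dʒ/ is an affricate (sonority 2), /h/ is a fricative (sonority 3), /w/ is a glide (sonority 6); then the nucleus /ɪ/ (sonority 7).
Onset profile 2-3-6-7 — rises to the nucleus.
Coda: /ŋ/ is a nasal (sonority 4), /z/ is a fricative (sonority 3), /b/ is a plosive (sonority 1).
Coda profile 7-4-3-1 — falls from the nucleus.

yes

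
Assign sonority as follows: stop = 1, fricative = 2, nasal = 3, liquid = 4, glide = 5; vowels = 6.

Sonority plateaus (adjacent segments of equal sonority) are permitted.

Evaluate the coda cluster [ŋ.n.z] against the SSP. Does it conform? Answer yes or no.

/ŋ/ is a nasal (sonority 3).
/n/ is a nasal (sonority 3).
/z/ is a fricative (sonority 2).
The profile 3-3-2 is non-increasing (plateaus allowed), so the coda cluster satisfies the SSP.

yes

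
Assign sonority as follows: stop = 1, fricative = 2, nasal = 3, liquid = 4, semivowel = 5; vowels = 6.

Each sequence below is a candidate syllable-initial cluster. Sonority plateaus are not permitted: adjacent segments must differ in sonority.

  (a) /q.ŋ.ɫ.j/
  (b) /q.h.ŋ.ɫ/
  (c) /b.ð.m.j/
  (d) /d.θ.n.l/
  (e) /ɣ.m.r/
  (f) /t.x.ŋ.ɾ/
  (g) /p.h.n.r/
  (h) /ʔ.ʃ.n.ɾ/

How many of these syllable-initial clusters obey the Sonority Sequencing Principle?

8

(a) /q.ŋ.ɫ.j/: profile 1-3-4-5 — obeys.
(b) /q.h.ŋ.ɫ/: profile 1-2-3-4 — obeys.
(c) /b.ð.m.j/: profile 1-2-3-5 — obeys.
(d) /d.θ.n.l/: profile 1-2-3-4 — obeys.
(e) /ɣ.m.r/: profile 2-3-4 — obeys.
(f) /t.x.ŋ.ɾ/: profile 1-2-3-4 — obeys.
(g) /p.h.n.r/: profile 1-2-3-4 — obeys.
(h) /ʔ.ʃ.n.ɾ/: profile 1-2-3-4 — obeys.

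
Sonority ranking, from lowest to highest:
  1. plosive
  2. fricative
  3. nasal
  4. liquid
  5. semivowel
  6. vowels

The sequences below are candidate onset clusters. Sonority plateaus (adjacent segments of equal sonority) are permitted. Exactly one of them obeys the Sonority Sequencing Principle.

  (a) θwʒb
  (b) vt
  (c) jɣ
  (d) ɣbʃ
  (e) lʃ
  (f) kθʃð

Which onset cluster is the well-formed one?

f

(a) 2-5-2-1 → violates
(b) 2-1 → violates
(c) 5-2 → violates
(d) 2-1-2 → violates
(e) 4-2 → violates
(f) 1-2-2-2 → obeys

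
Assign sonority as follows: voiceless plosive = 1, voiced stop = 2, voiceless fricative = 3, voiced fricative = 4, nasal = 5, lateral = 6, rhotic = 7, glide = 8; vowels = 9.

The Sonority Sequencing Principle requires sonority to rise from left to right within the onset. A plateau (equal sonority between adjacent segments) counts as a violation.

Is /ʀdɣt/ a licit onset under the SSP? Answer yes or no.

no

/ʀ/ is a rhotic (sonority 7).
/d/ is a voiced stop (sonority 2).
/ɣ/ is a voiced fricative (sonority 4).
/t/ is a voiceless plosive (sonority 1).
The profile is 7-2-4-1. Between /ʀ/ (7) and /d/ (2) sonority does not rise, so the cluster violates the SSP.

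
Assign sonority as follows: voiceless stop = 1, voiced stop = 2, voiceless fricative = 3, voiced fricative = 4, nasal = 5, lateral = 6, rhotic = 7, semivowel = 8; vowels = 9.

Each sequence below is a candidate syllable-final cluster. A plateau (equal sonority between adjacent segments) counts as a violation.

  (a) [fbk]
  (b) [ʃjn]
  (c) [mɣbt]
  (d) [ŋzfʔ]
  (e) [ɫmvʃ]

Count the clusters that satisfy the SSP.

(a) [fbk]: profile 3-2-1 — obeys.
(b) [ʃjn]: profile 3-8-5 — violates.
(c) [mɣbt]: profile 5-4-2-1 — obeys.
(d) [ŋzfʔ]: profile 5-4-3-1 — obeys.
(e) [ɫmvʃ]: profile 6-5-4-3 — obeys.

4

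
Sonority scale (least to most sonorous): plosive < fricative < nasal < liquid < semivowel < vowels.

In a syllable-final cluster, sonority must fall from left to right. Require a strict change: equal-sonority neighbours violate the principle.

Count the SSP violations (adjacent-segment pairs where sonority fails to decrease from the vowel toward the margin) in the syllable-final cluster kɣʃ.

2

/k/: plosive = 1.
/ɣ/: fricative = 2.
/ʃ/: fricative = 2.
/k/→/ɣ/: 1→2 (does not fall) — violation.
/ɣ/→/ʃ/: 2→2 (plateau) — violation.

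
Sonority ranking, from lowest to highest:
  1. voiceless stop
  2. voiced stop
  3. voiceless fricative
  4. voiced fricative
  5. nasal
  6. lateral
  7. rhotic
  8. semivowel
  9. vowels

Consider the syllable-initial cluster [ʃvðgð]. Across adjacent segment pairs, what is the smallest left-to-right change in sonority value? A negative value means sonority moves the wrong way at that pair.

-2

/ʃ/ is a voiceless fricative (sonority 3).
/v/ is a voiced fricative (sonority 4).
/ð/ is a voiced fricative (sonority 4).
/g/ is a voiced stop (sonority 2).
/ð/ is a voiced fricative (sonority 4).
/ʃ/→/v/: change +1.
/v/→/ð/: change +0.
/ð/→/g/: change -2.
/g/→/ð/: change +2.
Minimum = -2.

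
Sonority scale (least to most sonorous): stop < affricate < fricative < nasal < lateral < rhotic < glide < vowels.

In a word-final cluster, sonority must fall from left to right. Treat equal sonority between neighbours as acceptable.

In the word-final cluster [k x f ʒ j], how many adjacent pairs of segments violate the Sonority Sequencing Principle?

2

/k/ is a stop (sonority 1).
/x/ is a fricative (sonority 3).
/f/ is a fricative (sonority 3).
/ʒ/ is a fricative (sonority 3).
/j/ is a glide (sonority 7).
/k/→/x/: 1→3 (does not fall) — violation.
/x/→/f/: 3→3 (plateau, allowed) — ok.
/f/→/ʒ/: 3→3 (plateau, allowed) — ok.
/ʒ/→/j/: 3→7 (does not fall) — violation.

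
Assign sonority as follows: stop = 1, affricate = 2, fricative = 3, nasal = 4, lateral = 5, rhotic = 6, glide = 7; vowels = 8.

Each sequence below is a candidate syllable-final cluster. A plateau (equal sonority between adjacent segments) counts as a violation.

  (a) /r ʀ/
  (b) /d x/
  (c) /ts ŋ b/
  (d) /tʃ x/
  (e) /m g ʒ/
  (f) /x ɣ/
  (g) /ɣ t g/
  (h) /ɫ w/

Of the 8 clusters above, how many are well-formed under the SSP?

(a) sonority 6-6: ill-formed.
(b) sonority 1-3: ill-formed.
(c) sonority 2-4-1: ill-formed.
(d) sonority 2-3: ill-formed.
(e) sonority 4-1-3: ill-formed.
(f) sonority 3-3: ill-formed.
(g) sonority 3-1-1: ill-formed.
(h) sonority 5-7: ill-formed.

0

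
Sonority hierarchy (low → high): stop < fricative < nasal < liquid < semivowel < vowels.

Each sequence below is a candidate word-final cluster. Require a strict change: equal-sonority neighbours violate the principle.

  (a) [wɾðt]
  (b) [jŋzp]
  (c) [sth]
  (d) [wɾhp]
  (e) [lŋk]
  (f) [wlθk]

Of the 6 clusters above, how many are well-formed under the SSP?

5

(a) [wɾðt]: profile 5-4-2-1 — obeys.
(b) [jŋzp]: profile 5-3-2-1 — obeys.
(c) [sth]: profile 2-1-2 — violates.
(d) [wɾhp]: profile 5-4-2-1 — obeys.
(e) [lŋk]: profile 4-3-1 — obeys.
(f) [wlθk]: profile 5-4-2-1 — obeys.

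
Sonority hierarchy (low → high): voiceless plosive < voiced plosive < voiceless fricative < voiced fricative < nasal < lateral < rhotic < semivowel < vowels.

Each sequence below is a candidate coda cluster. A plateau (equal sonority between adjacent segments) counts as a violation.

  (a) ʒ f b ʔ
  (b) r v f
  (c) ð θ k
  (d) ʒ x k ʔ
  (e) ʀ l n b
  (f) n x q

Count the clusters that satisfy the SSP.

(a) sonority 4-3-2-1: well-formed.
(b) sonority 7-4-3: well-formed.
(c) sonority 4-3-1: well-formed.
(d) sonority 4-3-1-1: ill-formed.
(e) sonority 7-6-5-2: well-formed.
(f) sonority 5-3-1: well-formed.

5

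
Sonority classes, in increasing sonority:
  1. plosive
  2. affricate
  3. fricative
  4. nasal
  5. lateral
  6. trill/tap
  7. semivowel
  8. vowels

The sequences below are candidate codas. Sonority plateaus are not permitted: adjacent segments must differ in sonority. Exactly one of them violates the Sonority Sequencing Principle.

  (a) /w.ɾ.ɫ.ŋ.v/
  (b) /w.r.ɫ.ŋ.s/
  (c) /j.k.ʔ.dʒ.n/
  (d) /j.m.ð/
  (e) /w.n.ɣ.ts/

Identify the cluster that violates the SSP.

(a) 7-6-5-4-3 → obeys
(b) 7-6-5-4-3 → obeys
(c) 7-1-1-2-4 → violates
(d) 7-4-3 → obeys
(e) 7-4-3-2 → obeys

c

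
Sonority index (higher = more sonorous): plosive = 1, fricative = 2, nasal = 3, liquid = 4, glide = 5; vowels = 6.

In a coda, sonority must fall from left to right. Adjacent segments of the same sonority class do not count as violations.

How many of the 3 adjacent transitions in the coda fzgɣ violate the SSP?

/f/: fricative = 2.
/z/: fricative = 2.
/g/: plosive = 1.
/ɣ/: fricative = 2.
/f/→/z/: 2→2 (plateau, allowed) — ok.
/z/→/g/: 2→1 (falls) — ok.
/g/→/ɣ/: 1→2 (does not fall) — violation.

1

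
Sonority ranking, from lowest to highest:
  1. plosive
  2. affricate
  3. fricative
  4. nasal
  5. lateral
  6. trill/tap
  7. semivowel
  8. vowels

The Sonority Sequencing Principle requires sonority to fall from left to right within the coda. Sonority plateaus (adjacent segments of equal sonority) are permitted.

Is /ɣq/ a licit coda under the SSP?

/ɣ/ is a fricative (sonority 3).
/q/ is a plosive (sonority 1).
The profile 3-1 strictly falls, so the coda satisfies the SSP.

yes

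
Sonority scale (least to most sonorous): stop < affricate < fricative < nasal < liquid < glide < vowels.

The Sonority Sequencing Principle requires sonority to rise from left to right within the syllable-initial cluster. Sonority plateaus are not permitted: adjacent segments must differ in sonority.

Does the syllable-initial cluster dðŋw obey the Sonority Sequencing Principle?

yes

/d/ is a stop (sonority 1).
/ð/ is a fricative (sonority 3).
/ŋ/ is a nasal (sonority 4).
/w/ is a glide (sonority 6).
The profile 1-3-4-6 strictly rises, so the syllable-initial cluster satisfies the SSP.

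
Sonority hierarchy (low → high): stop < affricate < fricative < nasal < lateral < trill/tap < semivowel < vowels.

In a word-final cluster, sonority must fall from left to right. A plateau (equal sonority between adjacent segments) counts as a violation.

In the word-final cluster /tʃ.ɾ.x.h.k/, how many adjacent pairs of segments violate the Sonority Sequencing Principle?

2

/tʃ/: affricate = 2.
/ɾ/: trill/tap = 6.
/x/: fricative = 3.
/h/: fricative = 3.
/k/: stop = 1.
/tʃ/→/ɾ/: 2→6 (does not fall) — violation.
/ɾ/→/x/: 6→3 (falls) — ok.
/x/→/h/: 3→3 (plateau) — violation.
/h/→/k/: 3→1 (falls) — ok.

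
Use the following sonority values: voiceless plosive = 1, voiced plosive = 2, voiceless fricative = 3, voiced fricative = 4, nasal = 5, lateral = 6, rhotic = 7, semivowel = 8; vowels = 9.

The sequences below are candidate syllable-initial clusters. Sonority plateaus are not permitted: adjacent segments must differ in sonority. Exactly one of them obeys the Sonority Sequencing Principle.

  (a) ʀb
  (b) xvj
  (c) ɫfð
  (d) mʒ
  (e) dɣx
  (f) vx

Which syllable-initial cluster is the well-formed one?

b

(a) 7-2 → violates
(b) 3-4-8 → obeys
(c) 6-3-4 → violates
(d) 5-4 → violates
(e) 2-4-3 → violates
(f) 4-3 → violates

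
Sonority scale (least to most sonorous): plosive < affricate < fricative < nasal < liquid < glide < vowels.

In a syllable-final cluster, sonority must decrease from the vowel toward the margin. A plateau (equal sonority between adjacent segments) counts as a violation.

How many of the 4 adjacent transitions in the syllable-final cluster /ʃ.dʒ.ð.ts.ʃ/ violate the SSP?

/ʃ/ — fricative, sonority 3.
/dʒ/ — affricate, sonority 2.
/ð/ — fricative, sonority 3.
/ts/ — affricate, sonority 2.
/ʃ/ — fricative, sonority 3.
/ʃ/→/dʒ/: 3→2 (falls) — ok.
/dʒ/→/ð/: 2→3 (does not fall) — violation.
/ð/→/ts/: 3→2 (falls) — ok.
/ts/→/ʃ/: 2→3 (does not fall) — violation.

2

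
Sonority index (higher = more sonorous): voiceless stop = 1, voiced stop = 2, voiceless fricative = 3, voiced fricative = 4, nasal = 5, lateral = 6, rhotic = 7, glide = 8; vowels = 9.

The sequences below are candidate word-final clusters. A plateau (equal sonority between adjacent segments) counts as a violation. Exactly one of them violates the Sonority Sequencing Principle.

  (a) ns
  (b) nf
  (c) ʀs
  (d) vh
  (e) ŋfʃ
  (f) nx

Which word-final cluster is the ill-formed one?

(a) 5-3 → obeys
(b) 5-3 → obeys
(c) 7-3 → obeys
(d) 4-3 → obeys
(e) 5-3-3 → violates
(f) 5-3 → obeys

e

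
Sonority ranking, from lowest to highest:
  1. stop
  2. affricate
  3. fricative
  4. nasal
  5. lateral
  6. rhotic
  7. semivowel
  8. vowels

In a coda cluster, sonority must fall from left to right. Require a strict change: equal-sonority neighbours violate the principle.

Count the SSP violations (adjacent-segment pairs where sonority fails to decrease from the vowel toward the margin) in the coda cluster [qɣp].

1

/q/: stop = 1.
/ɣ/: fricative = 3.
/p/: stop = 1.
/q/→/ɣ/: 1→3 (does not fall) — violation.
/ɣ/→/p/: 3→1 (falls) — ok.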